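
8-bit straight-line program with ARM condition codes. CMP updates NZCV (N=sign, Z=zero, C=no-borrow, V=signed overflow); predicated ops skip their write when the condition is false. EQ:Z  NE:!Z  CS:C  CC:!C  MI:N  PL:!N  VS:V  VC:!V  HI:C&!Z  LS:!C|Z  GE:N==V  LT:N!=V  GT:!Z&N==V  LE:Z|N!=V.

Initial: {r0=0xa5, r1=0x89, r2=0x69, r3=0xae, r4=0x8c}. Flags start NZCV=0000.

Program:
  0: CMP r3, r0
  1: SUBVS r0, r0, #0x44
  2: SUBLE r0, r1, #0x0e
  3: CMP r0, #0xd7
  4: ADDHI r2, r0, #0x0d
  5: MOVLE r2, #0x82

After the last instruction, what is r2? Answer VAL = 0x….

0: ✓ CMP  NZCV=0010
1: · SUBVS
2: · SUBLE
3: ✓ CMP  NZCV=1000
4: · ADDHI
5: ✓ MOVLE  r2←0x82

VAL = 0x82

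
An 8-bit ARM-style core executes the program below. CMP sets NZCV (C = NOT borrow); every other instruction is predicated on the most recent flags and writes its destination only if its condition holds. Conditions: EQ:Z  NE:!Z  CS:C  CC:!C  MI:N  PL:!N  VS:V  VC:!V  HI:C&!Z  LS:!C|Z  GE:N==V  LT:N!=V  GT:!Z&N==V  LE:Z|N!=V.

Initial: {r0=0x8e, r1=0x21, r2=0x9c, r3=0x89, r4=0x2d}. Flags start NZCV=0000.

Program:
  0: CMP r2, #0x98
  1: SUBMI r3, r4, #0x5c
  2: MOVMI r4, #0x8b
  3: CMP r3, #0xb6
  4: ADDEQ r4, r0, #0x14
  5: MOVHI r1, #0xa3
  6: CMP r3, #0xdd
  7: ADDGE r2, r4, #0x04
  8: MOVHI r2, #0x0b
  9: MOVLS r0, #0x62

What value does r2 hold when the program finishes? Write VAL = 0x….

VAL = 0x9c

0: ✓ CMP  NZCV=0010
1: · SUBMI
2: · MOVMI
3: ✓ CMP  NZCV=1000
4: · ADDEQ
5: · MOVHI
6: ✓ CMP  NZCV=1000
7: · ADDGE
8: · MOVHI
9: ✓ MOVLS  r0←0x62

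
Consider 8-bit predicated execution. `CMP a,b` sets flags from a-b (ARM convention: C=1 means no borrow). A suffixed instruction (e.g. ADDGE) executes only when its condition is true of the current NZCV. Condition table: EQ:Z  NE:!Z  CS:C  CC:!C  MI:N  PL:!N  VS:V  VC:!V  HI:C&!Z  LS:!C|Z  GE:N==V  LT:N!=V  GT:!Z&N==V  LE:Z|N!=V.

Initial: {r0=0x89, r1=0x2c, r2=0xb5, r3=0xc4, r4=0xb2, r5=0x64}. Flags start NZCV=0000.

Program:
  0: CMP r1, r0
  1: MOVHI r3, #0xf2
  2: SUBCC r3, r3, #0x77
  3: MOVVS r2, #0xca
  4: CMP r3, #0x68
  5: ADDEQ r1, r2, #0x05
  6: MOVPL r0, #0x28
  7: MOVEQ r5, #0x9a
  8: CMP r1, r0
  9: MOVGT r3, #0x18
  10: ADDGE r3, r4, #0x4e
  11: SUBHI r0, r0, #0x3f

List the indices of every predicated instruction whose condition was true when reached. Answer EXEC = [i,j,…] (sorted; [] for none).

EXEC = [2,3,9,10]

0: ✓ CMP  NZCV=1001
1: · MOVHI
2: ✓ SUBCC  r3←0x4d
3: ✓ MOVVS  r2←0xca
4: ✓ CMP  NZCV=1000
5: · ADDEQ
6: · MOVPL
7: · MOVEQ
8: ✓ CMP  NZCV=1001
9: ✓ MOVGT  r3←0x18
10: ✓ ADDGE  r3←0x00
11: · SUBHI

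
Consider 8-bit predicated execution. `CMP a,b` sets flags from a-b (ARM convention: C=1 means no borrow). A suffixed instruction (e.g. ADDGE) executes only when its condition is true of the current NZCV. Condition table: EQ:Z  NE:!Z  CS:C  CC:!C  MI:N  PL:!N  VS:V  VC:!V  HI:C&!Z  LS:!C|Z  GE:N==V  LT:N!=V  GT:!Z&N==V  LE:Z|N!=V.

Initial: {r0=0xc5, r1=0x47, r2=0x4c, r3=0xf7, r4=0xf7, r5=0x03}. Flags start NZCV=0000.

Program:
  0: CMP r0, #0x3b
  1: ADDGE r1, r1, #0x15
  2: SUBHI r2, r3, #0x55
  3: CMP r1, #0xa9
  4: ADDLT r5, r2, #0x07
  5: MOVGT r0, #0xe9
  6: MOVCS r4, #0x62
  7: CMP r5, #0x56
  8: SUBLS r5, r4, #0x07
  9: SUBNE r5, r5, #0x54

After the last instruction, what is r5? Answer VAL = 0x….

0: ✓ CMP  NZCV=1010
1: · ADDGE
2: ✓ SUBHI  r2←0xa2
3: ✓ CMP  NZCV=1001
4: · ADDLT
5: ✓ MOVGT  r0←0xe9
6: · MOVCS
7: ✓ CMP  NZCV=1000
8: ✓ SUBLS  r5←0xf0
9: ✓ SUBNE  r5←0x9c

VAL = 0x9c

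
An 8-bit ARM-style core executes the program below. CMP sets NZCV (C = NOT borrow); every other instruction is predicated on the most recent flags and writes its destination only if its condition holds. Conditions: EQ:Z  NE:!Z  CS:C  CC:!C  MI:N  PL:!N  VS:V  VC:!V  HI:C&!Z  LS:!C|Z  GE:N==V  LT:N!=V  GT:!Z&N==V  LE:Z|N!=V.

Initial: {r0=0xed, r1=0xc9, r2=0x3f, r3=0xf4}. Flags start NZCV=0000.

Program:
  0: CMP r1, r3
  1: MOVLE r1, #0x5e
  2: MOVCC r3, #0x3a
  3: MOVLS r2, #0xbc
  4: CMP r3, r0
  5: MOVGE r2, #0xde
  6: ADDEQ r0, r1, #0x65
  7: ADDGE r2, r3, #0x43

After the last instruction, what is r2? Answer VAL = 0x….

VAL = 0x7d

0: ✓ CMP  NZCV=1000
1: ✓ MOVLE  r1←0x5e
2: ✓ MOVCC  r3←0x3a
3: ✓ MOVLS  r2←0xbc
4: ✓ CMP  NZCV=0000
5: ✓ MOVGE  r2←0xde
6: · ADDEQ
7: ✓ ADDGE  r2←0x7d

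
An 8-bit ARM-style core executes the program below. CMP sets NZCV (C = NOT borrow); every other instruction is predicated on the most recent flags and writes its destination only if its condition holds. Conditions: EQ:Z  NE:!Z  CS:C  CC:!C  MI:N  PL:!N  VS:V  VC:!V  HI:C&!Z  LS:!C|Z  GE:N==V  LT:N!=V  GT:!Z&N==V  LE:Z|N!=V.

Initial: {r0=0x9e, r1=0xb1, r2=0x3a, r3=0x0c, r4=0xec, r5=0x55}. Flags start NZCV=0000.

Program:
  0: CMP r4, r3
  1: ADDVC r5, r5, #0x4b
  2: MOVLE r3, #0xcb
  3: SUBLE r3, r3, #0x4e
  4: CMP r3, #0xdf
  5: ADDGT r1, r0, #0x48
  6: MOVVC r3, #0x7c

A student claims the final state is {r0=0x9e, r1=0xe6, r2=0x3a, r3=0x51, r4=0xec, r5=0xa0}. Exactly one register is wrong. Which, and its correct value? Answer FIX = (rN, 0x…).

0: ✓ CMP  NZCV=1010
1: ✓ ADDVC  r5←0xa0
2: ✓ MOVLE  r3←0xcb
3: ✓ SUBLE  r3←0x7d
4: ✓ CMP  NZCV=1001
5: ✓ ADDGT  r1←0xe6
6: · MOVVC

FIX = (r3, 0x7d)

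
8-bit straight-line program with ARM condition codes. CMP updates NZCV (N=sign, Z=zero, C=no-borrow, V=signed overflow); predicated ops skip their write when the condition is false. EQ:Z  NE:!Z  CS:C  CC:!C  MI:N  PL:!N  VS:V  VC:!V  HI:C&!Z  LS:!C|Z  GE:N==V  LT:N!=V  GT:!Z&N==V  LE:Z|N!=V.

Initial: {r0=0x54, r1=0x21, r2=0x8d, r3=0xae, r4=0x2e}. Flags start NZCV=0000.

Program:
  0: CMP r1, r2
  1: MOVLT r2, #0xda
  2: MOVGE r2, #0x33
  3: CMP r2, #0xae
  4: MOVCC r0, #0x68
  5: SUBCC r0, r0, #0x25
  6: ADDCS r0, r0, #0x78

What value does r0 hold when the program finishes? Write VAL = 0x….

[0] flags=1001 → (cmp)
[1] flags=1001 LT?F → skip
[2] flags=1001 GE?T → r2=0x33
[3] flags=1001 → (cmp)
[4] flags=1001 CC?T → r0=0x68
[5] flags=1001 CC?T → r0=0x43
[6] flags=1001 CS?F → skip

VAL = 0x43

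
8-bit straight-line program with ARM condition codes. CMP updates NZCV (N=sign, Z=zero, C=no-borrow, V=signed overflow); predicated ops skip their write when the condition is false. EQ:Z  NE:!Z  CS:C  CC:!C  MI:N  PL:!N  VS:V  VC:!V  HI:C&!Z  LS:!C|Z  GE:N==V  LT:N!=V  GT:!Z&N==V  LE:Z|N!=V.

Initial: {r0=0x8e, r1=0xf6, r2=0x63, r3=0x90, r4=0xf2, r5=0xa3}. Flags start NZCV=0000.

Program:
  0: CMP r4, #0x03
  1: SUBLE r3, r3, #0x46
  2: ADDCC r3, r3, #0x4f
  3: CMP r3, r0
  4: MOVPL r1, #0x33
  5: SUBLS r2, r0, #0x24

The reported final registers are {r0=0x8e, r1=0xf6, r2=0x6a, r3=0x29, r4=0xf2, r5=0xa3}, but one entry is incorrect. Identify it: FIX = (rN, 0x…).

[0] flags=1010 → (cmp)
[1] flags=1010 LE?T → r3=0x4a
[2] flags=1010 CC?F → skip
[3] flags=1001 → (cmp)
[4] flags=1001 PL?F → skip
[5] flags=1001 LS?T → r2=0x6a

FIX = (r3, 0x4a)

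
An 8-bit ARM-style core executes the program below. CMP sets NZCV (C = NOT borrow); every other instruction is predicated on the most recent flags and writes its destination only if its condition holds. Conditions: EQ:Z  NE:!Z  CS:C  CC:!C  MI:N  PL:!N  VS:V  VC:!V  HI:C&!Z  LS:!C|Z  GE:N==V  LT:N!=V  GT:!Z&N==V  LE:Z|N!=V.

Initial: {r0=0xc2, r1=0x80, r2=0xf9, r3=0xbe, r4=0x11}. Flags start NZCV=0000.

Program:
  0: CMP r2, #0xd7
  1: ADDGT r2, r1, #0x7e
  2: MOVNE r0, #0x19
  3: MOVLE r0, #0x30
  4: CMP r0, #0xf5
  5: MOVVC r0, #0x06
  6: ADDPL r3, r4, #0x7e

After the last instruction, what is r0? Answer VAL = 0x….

VAL = 0x06

[0] flags=0010 → (cmp)
[1] flags=0010 GT?T → r2=0xfe
[2] flags=0010 NE?T → r0=0x19
[3] flags=0010 LE?F → skip
[4] flags=0000 → (cmp)
[5] flags=0000 VC?T → r0=0x06
[6] flags=0000 PL?T → r3=0x8f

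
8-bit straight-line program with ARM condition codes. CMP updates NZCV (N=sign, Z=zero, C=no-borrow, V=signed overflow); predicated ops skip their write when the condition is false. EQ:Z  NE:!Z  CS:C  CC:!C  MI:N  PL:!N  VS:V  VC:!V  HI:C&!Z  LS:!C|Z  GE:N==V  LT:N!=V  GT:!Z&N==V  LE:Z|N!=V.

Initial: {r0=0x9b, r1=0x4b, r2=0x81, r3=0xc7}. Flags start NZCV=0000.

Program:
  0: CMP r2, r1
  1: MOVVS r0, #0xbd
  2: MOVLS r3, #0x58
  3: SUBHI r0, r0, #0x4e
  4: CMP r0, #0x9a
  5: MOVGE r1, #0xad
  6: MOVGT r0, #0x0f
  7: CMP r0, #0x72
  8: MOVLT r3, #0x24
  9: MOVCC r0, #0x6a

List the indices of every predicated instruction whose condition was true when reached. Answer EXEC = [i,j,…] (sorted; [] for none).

EXEC = [1,3,5,6,8,9]

0: ✓ CMP  NZCV=0011
1: ✓ MOVVS  r0←0xbd
2: · MOVLS
3: ✓ SUBHI  r0←0x6f
4: ✓ CMP  NZCV=1001
5: ✓ MOVGE  r1←0xad
6: ✓ MOVGT  r0←0x0f
7: ✓ CMP  NZCV=1000
8: ✓ MOVLT  r3←0x24
9: ✓ MOVCC  r0←0x6a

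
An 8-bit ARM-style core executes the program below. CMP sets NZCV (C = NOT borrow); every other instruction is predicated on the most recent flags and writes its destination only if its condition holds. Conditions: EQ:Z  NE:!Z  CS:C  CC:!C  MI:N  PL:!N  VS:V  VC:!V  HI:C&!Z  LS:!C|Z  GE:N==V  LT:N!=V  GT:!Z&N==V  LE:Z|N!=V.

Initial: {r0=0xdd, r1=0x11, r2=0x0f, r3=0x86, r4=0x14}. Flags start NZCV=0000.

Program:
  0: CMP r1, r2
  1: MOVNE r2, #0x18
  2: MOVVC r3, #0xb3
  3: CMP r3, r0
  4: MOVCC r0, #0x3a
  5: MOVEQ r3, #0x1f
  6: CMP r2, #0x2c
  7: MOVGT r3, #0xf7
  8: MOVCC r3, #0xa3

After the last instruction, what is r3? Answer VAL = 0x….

[0] flags=0010 → (cmp)
[1] flags=0010 NE?T → r2=0x18
[2] flags=0010 VC?T → r3=0xb3
[3] flags=1000 → (cmp)
[4] flags=1000 CC?T → r0=0x3a
[5] flags=1000 EQ?F → skip
[6] flags=1000 → (cmp)
[7] flags=1000 GT?F → skip
[8] flags=1000 CC?T → r3=0xa3

VAL = 0xa3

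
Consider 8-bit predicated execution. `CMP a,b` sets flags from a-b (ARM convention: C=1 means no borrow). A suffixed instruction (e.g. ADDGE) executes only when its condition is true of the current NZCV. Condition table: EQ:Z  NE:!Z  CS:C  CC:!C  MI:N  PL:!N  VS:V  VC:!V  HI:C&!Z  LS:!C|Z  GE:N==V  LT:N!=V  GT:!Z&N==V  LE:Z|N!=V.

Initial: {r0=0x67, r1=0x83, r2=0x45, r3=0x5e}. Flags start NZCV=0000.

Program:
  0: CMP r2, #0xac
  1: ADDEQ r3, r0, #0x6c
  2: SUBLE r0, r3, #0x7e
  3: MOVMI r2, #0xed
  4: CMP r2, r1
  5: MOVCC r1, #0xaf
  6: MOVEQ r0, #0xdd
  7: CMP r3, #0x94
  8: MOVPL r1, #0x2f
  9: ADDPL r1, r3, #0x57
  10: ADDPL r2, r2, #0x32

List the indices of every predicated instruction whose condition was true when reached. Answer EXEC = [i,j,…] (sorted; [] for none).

EXEC = [3]

[0] flags=1001 → (cmp)
[1] flags=1001 EQ?F → skip
[2] flags=1001 LE?F → skip
[3] flags=1001 MI?T → r2=0xed
[4] flags=0010 → (cmp)
[5] flags=0010 CC?F → skip
[6] flags=0010 EQ?F → skip
[7] flags=1001 → (cmp)
[8] flags=1001 PL?F → skip
[9] flags=1001 PL?F → skip
[10] flags=1001 PL?F → skip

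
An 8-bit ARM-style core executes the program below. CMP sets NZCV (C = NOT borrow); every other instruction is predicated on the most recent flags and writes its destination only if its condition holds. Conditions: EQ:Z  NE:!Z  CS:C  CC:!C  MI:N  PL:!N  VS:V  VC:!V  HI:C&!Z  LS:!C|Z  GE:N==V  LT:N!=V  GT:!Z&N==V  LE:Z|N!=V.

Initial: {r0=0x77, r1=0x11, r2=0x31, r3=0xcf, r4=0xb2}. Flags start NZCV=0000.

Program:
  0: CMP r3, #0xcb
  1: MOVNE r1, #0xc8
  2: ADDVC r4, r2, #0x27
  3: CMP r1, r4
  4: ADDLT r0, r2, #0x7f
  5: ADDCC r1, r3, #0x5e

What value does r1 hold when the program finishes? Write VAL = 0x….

0: ✓ CMP  NZCV=0010
1: ✓ MOVNE  r1←0xc8
2: ✓ ADDVC  r4←0x58
3: ✓ CMP  NZCV=0011
4: ✓ ADDLT  r0←0xb0
5: · ADDCC

VAL = 0xc8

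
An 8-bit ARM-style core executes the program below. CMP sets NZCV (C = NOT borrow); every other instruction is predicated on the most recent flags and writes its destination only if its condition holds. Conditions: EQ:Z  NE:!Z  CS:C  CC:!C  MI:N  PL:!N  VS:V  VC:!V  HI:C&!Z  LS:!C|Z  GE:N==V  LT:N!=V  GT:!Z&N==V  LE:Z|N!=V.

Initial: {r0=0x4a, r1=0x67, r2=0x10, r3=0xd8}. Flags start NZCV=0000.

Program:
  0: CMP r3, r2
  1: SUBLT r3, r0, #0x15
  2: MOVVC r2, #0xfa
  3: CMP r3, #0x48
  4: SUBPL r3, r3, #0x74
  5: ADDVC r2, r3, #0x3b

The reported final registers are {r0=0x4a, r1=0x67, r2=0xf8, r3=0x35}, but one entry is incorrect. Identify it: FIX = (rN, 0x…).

FIX = (r2, 0x70)

0: ✓ CMP  NZCV=1010
1: ✓ SUBLT  r3←0x35
2: ✓ MOVVC  r2←0xfa
3: ✓ CMP  NZCV=1000
4: · SUBPL
5: ✓ ADDVC  r2←0x70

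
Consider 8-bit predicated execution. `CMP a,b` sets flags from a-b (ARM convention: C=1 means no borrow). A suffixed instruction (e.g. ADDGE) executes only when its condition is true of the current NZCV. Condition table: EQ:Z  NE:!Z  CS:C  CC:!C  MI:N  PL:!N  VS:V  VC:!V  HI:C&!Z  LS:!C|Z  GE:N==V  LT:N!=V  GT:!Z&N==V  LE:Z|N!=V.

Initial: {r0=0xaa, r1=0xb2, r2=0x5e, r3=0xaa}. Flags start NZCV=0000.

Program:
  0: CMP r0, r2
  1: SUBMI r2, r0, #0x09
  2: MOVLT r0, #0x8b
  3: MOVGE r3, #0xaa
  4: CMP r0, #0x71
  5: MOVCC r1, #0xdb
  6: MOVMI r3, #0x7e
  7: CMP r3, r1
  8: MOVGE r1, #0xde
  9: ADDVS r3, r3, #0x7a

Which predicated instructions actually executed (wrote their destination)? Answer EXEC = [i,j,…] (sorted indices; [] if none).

EXEC = [2]

[0] flags=0011 → (cmp)
[1] flags=0011 MI?F → skip
[2] flags=0011 LT?T → r0=0x8b
[3] flags=0011 GE?F → skip
[4] flags=0011 → (cmp)
[5] flags=0011 CC?F → skip
[6] flags=0011 MI?F → skip
[7] flags=1000 → (cmp)
[8] flags=1000 GE?F → skip
[9] flags=1000 VS?F → skip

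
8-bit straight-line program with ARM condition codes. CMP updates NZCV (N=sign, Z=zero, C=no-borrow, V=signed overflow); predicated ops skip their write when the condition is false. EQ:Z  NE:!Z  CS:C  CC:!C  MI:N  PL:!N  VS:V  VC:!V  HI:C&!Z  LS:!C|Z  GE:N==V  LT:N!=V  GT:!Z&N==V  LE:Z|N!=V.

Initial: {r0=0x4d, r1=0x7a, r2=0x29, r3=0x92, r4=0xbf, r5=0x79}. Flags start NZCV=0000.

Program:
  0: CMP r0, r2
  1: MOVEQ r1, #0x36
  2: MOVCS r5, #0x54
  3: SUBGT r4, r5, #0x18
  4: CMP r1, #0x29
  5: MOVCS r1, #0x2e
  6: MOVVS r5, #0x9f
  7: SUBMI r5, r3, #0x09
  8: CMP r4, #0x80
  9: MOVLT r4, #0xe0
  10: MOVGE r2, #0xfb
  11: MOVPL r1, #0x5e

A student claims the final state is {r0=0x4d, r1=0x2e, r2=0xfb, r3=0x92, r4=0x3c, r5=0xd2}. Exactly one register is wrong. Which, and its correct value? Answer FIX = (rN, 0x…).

FIX = (r5, 0x54)

0: ✓ CMP  NZCV=0010
1: · MOVEQ
2: ✓ MOVCS  r5←0x54
3: ✓ SUBGT  r4←0x3c
4: ✓ CMP  NZCV=0010
5: ✓ MOVCS  r1←0x2e
6: · MOVVS
7: · SUBMI
8: ✓ CMP  NZCV=1001
9: · MOVLT
10: ✓ MOVGE  r2←0xfb
11: · MOVPL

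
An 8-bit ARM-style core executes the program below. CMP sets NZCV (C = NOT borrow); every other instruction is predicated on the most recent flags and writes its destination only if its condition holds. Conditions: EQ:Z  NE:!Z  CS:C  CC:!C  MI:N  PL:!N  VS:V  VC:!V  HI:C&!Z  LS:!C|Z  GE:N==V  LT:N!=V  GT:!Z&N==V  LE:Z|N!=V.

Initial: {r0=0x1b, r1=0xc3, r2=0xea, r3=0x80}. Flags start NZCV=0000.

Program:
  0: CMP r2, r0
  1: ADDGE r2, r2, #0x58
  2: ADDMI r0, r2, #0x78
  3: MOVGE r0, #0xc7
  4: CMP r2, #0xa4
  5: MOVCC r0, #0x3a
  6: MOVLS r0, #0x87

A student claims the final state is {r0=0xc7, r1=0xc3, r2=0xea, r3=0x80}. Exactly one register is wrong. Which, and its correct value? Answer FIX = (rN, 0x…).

[0] flags=1010 → (cmp)
[1] flags=1010 GE?F → skip
[2] flags=1010 MI?T → r0=0x62
[3] flags=1010 GE?F → skip
[4] flags=0010 → (cmp)
[5] flags=0010 CC?F → skip
[6] flags=0010 LS?F → skip

FIX = (r0, 0x62)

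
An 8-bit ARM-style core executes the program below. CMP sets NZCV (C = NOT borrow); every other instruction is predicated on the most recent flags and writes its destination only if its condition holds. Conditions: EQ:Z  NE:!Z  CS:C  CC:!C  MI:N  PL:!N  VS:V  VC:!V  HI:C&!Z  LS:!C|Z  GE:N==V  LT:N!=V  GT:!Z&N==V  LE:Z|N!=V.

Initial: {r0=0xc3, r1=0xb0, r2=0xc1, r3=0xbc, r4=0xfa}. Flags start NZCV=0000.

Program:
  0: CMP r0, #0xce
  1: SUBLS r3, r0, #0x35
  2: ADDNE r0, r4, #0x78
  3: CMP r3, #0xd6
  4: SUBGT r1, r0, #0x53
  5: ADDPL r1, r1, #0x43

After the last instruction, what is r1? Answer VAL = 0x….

[0] flags=1000 → (cmp)
[1] flags=1000 LS?T → r3=0x8e
[2] flags=1000 NE?T → r0=0x72
[3] flags=1000 → (cmp)
[4] flags=1000 GT?F → skip
[5] flags=1000 PL?F → skip

VAL = 0xb0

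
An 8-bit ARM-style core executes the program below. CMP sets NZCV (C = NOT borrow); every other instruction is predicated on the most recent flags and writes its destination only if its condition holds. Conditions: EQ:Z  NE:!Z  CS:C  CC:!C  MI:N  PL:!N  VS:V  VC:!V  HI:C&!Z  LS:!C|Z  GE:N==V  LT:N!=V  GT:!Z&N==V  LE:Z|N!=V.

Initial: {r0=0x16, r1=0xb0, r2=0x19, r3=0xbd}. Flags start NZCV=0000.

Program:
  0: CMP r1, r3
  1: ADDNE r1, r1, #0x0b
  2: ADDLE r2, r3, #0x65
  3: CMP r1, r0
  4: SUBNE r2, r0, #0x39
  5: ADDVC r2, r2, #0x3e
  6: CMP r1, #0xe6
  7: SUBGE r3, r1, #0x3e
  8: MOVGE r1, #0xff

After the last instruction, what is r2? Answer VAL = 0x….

VAL = 0x1b

0: ✓ CMP  NZCV=1000
1: ✓ ADDNE  r1←0xbb
2: ✓ ADDLE  r2←0x22
3: ✓ CMP  NZCV=1010
4: ✓ SUBNE  r2←0xdd
5: ✓ ADDVC  r2←0x1b
6: ✓ CMP  NZCV=1000
7: · SUBGE
8: · MOVGE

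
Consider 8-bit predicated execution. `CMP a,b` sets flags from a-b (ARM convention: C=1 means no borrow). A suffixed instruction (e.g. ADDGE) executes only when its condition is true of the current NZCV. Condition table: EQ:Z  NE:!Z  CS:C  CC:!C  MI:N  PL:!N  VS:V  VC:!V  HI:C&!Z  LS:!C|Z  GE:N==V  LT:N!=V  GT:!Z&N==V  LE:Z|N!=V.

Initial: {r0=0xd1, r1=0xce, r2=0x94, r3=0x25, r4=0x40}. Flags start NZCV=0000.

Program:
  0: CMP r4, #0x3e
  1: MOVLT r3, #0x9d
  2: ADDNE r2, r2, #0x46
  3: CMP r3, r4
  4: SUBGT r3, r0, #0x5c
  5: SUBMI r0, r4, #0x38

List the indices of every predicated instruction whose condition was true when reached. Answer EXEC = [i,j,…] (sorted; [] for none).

[0] flags=0010 → (cmp)
[1] flags=0010 LT?F → skip
[2] flags=0010 NE?T → r2=0xda
[3] flags=1000 → (cmp)
[4] flags=1000 GT?F → skip
[5] flags=1000 MI?T → r0=0x08

EXEC = [2,5]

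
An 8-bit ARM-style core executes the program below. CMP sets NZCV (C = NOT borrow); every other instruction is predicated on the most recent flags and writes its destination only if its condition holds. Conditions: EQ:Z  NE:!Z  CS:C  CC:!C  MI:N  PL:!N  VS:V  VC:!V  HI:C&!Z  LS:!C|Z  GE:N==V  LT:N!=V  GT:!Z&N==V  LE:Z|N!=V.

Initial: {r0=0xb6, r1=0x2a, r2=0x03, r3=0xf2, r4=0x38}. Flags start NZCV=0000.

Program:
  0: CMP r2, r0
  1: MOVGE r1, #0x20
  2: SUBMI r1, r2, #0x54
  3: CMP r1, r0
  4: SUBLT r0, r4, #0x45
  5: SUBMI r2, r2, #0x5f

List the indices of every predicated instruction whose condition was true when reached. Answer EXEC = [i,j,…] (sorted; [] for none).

EXEC = [1]

[0] flags=0000 → (cmp)
[1] flags=0000 GE?T → r1=0x20
[2] flags=0000 MI?F → skip
[3] flags=0000 → (cmp)
[4] flags=0000 LT?F → skip
[5] flags=0000 MI?F → skip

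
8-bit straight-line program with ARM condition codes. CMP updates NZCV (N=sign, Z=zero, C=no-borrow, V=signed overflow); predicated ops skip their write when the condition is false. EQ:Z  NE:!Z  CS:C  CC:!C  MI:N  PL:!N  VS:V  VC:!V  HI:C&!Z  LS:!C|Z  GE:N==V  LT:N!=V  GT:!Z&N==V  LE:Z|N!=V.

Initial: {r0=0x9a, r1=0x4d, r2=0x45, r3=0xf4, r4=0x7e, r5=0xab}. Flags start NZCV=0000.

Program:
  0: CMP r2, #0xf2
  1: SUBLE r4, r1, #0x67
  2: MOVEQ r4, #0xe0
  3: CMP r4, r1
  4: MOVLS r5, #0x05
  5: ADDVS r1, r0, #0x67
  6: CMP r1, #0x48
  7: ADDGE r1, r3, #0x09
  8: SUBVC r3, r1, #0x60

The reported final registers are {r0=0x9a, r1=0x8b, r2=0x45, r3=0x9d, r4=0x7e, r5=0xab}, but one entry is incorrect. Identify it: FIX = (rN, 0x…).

0: ✓ CMP  NZCV=0000
1: · SUBLE
2: · MOVEQ
3: ✓ CMP  NZCV=0010
4: · MOVLS
5: · ADDVS
6: ✓ CMP  NZCV=0010
7: ✓ ADDGE  r1←0xfd
8: ✓ SUBVC  r3←0x9d

FIX = (r1, 0xfd)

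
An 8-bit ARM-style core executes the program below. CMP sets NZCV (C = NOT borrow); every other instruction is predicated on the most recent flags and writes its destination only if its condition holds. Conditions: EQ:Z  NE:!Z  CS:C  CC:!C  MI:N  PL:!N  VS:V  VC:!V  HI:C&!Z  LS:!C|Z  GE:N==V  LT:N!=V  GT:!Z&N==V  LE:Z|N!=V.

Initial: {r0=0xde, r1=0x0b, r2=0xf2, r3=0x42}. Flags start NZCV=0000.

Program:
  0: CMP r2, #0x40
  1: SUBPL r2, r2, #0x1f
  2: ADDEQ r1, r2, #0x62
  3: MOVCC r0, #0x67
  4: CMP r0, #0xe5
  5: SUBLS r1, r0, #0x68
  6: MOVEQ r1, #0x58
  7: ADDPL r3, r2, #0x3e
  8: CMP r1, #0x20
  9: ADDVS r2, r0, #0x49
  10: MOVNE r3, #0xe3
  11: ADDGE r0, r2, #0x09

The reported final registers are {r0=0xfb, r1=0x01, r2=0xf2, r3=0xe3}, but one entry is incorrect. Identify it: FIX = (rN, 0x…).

0: ✓ CMP  NZCV=1010
1: · SUBPL
2: · ADDEQ
3: · MOVCC
4: ✓ CMP  NZCV=1000
5: ✓ SUBLS  r1←0x76
6: · MOVEQ
7: · ADDPL
8: ✓ CMP  NZCV=0010
9: · ADDVS
10: ✓ MOVNE  r3←0xe3
11: ✓ ADDGE  r0←0xfb

FIX = (r1, 0x76)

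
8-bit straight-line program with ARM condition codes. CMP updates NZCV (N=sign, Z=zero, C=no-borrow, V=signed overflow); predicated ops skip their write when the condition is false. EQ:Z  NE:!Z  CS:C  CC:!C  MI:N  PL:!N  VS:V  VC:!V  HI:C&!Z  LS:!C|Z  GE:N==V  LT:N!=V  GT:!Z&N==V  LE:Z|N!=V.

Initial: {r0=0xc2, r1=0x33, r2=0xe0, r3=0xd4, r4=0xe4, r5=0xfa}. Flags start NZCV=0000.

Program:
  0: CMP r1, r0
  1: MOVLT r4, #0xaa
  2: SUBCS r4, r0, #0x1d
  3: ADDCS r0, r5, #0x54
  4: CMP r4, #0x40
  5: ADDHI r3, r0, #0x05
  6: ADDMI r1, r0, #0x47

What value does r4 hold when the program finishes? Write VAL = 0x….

VAL = 0xe4

[0] flags=0000 → (cmp)
[1] flags=0000 LT?F → skip
[2] flags=0000 CS?F → skip
[3] flags=0000 CS?F → skip
[4] flags=1010 → (cmp)
[5] flags=1010 HI?T → r3=0xc7
[6] flags=1010 MI?T → r1=0x09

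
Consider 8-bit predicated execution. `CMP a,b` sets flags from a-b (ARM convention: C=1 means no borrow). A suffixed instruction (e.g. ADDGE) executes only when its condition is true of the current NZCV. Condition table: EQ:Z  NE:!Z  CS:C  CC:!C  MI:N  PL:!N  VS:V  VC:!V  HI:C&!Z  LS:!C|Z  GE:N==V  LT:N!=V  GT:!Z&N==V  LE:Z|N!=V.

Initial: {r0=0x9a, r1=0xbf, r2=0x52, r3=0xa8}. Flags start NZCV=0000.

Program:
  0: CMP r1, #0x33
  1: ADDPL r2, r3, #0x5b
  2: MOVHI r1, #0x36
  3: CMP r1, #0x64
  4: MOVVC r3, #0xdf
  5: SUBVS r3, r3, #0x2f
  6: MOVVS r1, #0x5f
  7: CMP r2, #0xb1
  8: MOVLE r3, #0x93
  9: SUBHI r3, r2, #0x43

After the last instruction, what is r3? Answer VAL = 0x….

VAL = 0xdf

[0] flags=1010 → (cmp)
[1] flags=1010 PL?F → skip
[2] flags=1010 HI?T → r1=0x36
[3] flags=1000 → (cmp)
[4] flags=1000 VC?T → r3=0xdf
[5] flags=1000 VS?F → skip
[6] flags=1000 VS?F → skip
[7] flags=1001 → (cmp)
[8] flags=1001 LE?F → skip
[9] flags=1001 HI?F → skip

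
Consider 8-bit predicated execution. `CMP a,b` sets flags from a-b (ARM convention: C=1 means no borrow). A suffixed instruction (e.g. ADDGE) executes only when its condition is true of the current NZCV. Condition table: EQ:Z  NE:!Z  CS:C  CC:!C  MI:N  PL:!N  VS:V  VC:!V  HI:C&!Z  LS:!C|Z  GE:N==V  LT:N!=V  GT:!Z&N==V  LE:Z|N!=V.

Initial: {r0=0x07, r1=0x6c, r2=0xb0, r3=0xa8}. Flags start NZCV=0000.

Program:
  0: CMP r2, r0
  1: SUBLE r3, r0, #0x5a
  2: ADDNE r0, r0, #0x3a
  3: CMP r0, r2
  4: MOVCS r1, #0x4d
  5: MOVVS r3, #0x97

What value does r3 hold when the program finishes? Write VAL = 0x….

[0] flags=1010 → (cmp)
[1] flags=1010 LE?T → r3=0xad
[2] flags=1010 NE?T → r0=0x41
[3] flags=1001 → (cmp)
[4] flags=1001 CS?F → skip
[5] flags=1001 VS?T → r3=0x97

VAL = 0x97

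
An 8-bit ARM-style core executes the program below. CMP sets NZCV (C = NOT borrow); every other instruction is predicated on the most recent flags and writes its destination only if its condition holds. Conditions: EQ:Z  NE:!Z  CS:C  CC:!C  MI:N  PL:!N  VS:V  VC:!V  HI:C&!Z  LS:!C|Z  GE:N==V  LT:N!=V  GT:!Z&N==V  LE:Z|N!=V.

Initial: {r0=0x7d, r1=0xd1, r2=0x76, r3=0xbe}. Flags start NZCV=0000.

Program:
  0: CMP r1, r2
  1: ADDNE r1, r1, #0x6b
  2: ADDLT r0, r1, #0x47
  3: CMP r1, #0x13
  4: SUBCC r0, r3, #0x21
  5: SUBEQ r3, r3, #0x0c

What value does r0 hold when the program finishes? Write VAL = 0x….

VAL = 0x83

0: ✓ CMP  NZCV=0011
1: ✓ ADDNE  r1←0x3c
2: ✓ ADDLT  r0←0x83
3: ✓ CMP  NZCV=0010
4: · SUBCC
5: · SUBEQ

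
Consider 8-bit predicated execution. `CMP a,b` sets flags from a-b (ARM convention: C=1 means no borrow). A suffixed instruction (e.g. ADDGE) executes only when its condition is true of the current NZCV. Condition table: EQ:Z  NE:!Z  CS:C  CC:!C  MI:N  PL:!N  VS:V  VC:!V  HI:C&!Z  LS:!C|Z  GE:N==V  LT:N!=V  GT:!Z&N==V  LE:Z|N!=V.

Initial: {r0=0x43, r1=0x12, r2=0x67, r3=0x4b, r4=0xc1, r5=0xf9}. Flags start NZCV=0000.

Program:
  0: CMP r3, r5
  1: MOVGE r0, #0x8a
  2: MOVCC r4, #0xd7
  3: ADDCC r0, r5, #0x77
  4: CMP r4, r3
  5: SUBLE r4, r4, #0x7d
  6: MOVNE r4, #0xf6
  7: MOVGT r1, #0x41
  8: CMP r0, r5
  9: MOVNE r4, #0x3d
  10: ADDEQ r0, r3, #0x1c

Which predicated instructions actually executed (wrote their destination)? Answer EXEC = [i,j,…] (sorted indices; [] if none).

EXEC = [1,2,3,5,6,9]

[0] flags=0000 → (cmp)
[1] flags=0000 GE?T → r0=0x8a
[2] flags=0000 CC?T → r4=0xd7
[3] flags=0000 CC?T → r0=0x70
[4] flags=1010 → (cmp)
[5] flags=1010 LE?T → r4=0x5a
[6] flags=1010 NE?T → r4=0xf6
[7] flags=1010 GT?F → skip
[8] flags=0000 → (cmp)
[9] flags=0000 NE?T → r4=0x3d
[10] flags=0000 EQ?F → skip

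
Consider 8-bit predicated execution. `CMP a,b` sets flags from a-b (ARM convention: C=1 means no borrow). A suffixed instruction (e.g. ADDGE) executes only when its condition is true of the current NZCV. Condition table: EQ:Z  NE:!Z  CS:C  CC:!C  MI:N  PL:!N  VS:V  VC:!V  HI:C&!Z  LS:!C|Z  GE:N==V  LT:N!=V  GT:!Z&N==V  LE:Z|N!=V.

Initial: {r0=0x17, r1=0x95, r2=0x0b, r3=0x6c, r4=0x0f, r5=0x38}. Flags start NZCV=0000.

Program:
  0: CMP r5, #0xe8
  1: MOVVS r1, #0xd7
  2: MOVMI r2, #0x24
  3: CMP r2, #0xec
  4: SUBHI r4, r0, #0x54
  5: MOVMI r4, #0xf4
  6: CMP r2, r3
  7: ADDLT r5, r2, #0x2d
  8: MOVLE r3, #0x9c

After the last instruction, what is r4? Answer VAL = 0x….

VAL = 0x0f

0: ✓ CMP  NZCV=0000
1: · MOVVS
2: · MOVMI
3: ✓ CMP  NZCV=0000
4: · SUBHI
5: · MOVMI
6: ✓ CMP  NZCV=1000
7: ✓ ADDLT  r5←0x38
8: ✓ MOVLE  r3←0x9c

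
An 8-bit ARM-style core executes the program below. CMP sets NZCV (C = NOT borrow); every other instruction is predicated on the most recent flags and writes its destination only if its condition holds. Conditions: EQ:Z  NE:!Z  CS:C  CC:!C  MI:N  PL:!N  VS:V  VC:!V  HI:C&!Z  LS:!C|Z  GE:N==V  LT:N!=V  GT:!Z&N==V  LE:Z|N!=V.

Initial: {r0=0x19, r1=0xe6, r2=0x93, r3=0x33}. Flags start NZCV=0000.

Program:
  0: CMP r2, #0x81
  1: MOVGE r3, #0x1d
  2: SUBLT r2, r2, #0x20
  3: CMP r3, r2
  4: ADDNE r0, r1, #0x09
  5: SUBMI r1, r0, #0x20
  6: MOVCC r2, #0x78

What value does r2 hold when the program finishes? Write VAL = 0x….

[0] flags=0010 → (cmp)
[1] flags=0010 GE?T → r3=0x1d
[2] flags=0010 LT?F → skip
[3] flags=1001 → (cmp)
[4] flags=1001 NE?T → r0=0xef
[5] flags=1001 MI?T → r1=0xcf
[6] flags=1001 CC?T → r2=0x78

VAL = 0x78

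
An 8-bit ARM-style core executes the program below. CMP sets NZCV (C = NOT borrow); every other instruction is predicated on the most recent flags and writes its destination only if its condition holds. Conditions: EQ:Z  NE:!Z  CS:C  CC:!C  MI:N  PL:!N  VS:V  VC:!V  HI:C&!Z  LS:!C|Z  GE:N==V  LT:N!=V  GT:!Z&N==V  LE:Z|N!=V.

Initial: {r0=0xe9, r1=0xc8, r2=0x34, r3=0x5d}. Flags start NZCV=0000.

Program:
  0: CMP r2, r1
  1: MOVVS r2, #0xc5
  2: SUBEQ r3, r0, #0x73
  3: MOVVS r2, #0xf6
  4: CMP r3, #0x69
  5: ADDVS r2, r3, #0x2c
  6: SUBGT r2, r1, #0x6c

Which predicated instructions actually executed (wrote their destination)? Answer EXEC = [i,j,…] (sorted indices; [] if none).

[0] flags=0000 → (cmp)
[1] flags=0000 VS?F → skip
[2] flags=0000 EQ?F → skip
[3] flags=0000 VS?F → skip
[4] flags=1000 → (cmp)
[5] flags=1000 VS?F → skip
[6] flags=1000 GT?F → skip

EXEC = []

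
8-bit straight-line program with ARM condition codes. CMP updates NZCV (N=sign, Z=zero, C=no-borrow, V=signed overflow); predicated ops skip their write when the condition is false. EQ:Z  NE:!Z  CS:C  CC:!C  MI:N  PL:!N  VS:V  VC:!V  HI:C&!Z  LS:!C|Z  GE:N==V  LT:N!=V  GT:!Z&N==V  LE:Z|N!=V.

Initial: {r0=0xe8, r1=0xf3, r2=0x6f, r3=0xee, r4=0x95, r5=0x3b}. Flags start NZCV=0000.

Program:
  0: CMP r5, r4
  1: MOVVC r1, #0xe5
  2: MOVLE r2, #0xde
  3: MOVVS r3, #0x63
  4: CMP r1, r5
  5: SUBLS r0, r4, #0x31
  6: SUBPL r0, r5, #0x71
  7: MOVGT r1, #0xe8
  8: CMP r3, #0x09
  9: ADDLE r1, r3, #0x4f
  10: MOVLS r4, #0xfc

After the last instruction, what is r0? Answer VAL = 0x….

[0] flags=1001 → (cmp)
[1] flags=1001 VC?F → skip
[2] flags=1001 LE?F → skip
[3] flags=1001 VS?T → r3=0x63
[4] flags=1010 → (cmp)
[5] flags=1010 LS?F → skip
[6] flags=1010 PL?F → skip
[7] flags=1010 GT?F → skip
[8] flags=0010 → (cmp)
[9] flags=0010 LE?F → skip
[10] flags=0010 LS?F → skip

VAL = 0xe8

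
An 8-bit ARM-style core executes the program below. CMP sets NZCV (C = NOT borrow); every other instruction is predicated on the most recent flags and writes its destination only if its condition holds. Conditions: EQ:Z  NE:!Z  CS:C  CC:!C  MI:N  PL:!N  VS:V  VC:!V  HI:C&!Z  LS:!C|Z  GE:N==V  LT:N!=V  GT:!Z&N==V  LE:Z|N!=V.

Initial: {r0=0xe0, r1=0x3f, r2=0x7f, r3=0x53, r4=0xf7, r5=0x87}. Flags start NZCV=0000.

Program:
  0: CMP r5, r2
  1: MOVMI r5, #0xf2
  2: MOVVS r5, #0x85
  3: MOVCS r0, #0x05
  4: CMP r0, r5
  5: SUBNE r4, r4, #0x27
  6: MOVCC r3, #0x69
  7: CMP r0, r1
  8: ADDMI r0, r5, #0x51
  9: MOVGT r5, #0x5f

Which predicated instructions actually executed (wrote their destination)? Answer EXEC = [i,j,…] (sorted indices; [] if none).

EXEC = [2,3,5,6,8]

[0] flags=0011 → (cmp)
[1] flags=0011 MI?F → skip
[2] flags=0011 VS?T → r5=0x85
[3] flags=0011 CS?T → r0=0x05
[4] flags=1001 → (cmp)
[5] flags=1001 NE?T → r4=0xd0
[6] flags=1001 CC?T → r3=0x69
[7] flags=1000 → (cmp)
[8] flags=1000 MI?T → r0=0xd6
[9] flags=1000 GT?F → skip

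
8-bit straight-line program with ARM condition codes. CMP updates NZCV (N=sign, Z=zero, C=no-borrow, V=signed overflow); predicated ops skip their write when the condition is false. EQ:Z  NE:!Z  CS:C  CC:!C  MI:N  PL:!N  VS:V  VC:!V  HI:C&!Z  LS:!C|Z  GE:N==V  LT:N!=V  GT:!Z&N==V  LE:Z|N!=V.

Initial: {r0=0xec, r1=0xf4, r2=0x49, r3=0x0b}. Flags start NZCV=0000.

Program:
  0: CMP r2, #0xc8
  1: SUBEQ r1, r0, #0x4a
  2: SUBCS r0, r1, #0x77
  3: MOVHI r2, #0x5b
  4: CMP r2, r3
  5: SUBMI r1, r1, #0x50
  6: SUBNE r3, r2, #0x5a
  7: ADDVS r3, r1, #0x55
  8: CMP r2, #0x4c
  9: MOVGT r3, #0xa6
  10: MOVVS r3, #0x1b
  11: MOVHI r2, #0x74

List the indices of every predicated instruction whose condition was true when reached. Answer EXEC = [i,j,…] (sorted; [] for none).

EXEC = [6]

0: ✓ CMP  NZCV=1001
1: · SUBEQ
2: · SUBCS
3: · MOVHI
4: ✓ CMP  NZCV=0010
5: · SUBMI
6: ✓ SUBNE  r3←0xef
7: · ADDVS
8: ✓ CMP  NZCV=1000
9: · MOVGT
10: · MOVVS
11: · MOVHI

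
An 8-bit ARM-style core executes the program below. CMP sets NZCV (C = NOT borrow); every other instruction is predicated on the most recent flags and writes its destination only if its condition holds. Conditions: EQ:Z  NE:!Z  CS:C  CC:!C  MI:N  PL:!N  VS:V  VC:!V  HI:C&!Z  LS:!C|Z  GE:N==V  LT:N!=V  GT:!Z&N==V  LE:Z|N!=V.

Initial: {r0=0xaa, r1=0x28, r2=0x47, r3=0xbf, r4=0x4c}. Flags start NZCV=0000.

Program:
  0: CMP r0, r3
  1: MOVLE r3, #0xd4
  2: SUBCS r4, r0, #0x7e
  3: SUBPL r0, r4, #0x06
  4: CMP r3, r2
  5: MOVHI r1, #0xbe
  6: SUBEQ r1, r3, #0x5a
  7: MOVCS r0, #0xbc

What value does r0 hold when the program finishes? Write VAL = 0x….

VAL = 0xbc

0: ✓ CMP  NZCV=1000
1: ✓ MOVLE  r3←0xd4
2: · SUBCS
3: · SUBPL
4: ✓ CMP  NZCV=1010
5: ✓ MOVHI  r1←0xbe
6: · SUBEQ
7: ✓ MOVCS  r0←0xbc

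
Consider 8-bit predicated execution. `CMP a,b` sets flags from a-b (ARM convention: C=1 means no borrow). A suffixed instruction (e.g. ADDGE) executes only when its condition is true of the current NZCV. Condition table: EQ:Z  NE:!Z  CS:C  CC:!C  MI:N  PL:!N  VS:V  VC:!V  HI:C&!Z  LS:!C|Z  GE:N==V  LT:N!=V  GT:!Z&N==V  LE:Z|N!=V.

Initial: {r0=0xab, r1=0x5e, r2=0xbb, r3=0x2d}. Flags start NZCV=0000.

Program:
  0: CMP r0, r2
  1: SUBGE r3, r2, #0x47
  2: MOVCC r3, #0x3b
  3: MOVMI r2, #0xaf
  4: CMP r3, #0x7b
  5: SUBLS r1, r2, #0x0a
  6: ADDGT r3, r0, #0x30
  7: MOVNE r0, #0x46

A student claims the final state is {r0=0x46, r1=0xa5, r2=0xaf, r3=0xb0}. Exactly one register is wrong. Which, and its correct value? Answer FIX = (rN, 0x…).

FIX = (r3, 0x3b)

[0] flags=1000 → (cmp)
[1] flags=1000 GE?F → skip
[2] flags=1000 CC?T → r3=0x3b
[3] flags=1000 MI?T → r2=0xaf
[4] flags=1000 → (cmp)
[5] flags=1000 LS?T → r1=0xa5
[6] flags=1000 GT?F → skip
[7] flags=1000 NE?T → r0=0x46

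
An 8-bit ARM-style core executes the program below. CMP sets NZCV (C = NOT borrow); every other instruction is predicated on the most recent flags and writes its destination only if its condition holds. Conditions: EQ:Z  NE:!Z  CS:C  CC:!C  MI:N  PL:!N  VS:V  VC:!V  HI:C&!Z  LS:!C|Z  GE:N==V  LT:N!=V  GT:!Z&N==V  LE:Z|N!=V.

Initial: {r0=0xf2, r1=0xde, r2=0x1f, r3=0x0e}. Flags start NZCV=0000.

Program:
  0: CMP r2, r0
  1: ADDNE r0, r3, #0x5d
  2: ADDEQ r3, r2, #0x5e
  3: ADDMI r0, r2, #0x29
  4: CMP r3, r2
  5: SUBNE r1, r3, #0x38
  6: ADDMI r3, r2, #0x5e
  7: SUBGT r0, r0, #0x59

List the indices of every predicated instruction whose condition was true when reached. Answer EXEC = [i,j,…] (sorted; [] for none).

EXEC = [1,5,6]

0: ✓ CMP  NZCV=0000
1: ✓ ADDNE  r0←0x6b
2: · ADDEQ
3: · ADDMI
4: ✓ CMP  NZCV=1000
5: ✓ SUBNE  r1←0xd6
6: ✓ ADDMI  r3←0x7d
7: · SUBGT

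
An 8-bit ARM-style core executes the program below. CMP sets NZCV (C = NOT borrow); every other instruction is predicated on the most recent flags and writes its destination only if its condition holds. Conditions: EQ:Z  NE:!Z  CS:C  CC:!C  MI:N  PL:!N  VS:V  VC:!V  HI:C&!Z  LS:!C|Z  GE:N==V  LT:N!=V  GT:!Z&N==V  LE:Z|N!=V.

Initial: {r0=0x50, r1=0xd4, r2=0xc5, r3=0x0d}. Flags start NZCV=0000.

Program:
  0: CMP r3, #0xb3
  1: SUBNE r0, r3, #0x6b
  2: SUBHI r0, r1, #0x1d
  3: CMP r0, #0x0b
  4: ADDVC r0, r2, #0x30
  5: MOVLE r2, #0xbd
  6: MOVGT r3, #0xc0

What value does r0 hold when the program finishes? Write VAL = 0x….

0: ✓ CMP  NZCV=0000
1: ✓ SUBNE  r0←0xa2
2: · SUBHI
3: ✓ CMP  NZCV=1010
4: ✓ ADDVC  r0←0xf5
5: ✓ MOVLE  r2←0xbd
6: · MOVGT

VAL = 0xf5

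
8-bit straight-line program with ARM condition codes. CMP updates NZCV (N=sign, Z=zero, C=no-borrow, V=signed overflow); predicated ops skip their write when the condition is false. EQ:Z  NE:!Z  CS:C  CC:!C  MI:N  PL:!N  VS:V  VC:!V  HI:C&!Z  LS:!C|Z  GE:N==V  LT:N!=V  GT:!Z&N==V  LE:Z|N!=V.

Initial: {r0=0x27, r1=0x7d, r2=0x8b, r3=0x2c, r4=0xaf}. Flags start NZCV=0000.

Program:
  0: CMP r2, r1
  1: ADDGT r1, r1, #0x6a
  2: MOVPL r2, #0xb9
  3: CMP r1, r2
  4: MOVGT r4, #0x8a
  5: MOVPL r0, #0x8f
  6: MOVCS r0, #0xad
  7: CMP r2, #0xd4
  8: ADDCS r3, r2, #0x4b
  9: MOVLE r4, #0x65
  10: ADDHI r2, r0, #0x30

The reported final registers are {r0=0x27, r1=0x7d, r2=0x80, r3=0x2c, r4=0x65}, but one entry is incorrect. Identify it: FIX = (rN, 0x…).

[0] flags=0011 → (cmp)
[1] flags=0011 GT?F → skip
[2] flags=0011 PL?T → r2=0xb9
[3] flags=1001 → (cmp)
[4] flags=1001 GT?T → r4=0x8a
[5] flags=1001 PL?F → skip
[6] flags=1001 CS?F → skip
[7] flags=1000 → (cmp)
[8] flags=1000 CS?F → skip
[9] flags=1000 LE?T → r4=0x65
[10] flags=1000 HI?F → skip

FIX = (r2, 0xb9)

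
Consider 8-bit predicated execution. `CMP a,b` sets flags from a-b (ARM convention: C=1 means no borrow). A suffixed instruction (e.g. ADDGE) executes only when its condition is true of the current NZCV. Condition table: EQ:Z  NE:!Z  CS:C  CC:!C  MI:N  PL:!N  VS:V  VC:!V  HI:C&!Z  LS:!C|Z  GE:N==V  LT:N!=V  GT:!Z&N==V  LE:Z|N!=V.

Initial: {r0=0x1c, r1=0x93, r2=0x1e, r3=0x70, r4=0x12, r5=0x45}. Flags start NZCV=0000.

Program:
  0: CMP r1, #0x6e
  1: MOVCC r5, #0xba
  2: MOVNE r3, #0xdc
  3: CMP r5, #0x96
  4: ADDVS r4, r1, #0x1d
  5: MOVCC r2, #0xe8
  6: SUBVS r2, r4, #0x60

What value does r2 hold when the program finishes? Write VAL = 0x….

VAL = 0x50

0: ✓ CMP  NZCV=0011
1: · MOVCC
2: ✓ MOVNE  r3←0xdc
3: ✓ CMP  NZCV=1001
4: ✓ ADDVS  r4←0xb0
5: ✓ MOVCC  r2←0xe8
6: ✓ SUBVS  r2←0x50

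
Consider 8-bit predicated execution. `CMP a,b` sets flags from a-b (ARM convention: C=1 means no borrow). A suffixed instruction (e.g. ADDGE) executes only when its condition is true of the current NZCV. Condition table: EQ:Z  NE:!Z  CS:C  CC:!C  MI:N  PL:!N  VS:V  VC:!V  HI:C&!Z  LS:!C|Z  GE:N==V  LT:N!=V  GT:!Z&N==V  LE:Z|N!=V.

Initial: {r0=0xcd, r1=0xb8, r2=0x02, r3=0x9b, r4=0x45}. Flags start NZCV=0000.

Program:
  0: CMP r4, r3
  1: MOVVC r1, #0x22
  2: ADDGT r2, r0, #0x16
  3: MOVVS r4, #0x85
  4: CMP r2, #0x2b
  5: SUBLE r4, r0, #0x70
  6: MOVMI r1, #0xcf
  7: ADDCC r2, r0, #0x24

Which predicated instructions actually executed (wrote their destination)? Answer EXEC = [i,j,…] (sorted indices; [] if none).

EXEC = [2,3,5,6]

[0] flags=1001 → (cmp)
[1] flags=1001 VC?F → skip
[2] flags=1001 GT?T → r2=0xe3
[3] flags=1001 VS?T → r4=0x85
[4] flags=1010 → (cmp)
[5] flags=1010 LE?T → r4=0x5d
[6] flags=1010 MI?T → r1=0xcf
[7] flags=1010 CC?F → skip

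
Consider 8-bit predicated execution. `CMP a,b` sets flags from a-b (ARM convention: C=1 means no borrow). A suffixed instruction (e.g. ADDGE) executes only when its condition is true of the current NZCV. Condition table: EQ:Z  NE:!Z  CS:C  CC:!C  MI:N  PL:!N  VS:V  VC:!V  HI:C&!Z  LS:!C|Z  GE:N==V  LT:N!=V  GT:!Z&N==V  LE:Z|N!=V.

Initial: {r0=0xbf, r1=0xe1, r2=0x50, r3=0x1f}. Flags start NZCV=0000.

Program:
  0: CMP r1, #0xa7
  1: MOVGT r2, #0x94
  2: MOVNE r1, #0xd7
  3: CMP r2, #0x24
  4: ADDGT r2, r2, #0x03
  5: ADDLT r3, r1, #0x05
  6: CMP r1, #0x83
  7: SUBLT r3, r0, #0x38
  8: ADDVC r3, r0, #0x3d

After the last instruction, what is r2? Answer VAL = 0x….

0: ✓ CMP  NZCV=0010
1: ✓ MOVGT  r2←0x94
2: ✓ MOVNE  r1←0xd7
3: ✓ CMP  NZCV=0011
4: · ADDGT
5: ✓ ADDLT  r3←0xdc
6: ✓ CMP  NZCV=0010
7: · SUBLT
8: ✓ ADDVC  r3←0xfc

VAL = 0x94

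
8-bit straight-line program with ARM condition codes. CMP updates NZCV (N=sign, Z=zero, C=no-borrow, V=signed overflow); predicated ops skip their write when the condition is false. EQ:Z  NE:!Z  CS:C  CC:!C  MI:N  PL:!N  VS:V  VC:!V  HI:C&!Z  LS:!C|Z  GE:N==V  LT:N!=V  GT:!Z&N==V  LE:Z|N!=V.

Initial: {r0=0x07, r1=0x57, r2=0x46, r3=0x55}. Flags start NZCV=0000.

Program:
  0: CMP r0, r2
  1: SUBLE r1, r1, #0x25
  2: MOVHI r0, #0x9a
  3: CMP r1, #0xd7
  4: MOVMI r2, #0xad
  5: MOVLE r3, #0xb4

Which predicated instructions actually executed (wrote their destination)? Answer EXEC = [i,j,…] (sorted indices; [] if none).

0: ✓ CMP  NZCV=1000
1: ✓ SUBLE  r1←0x32
2: · MOVHI
3: ✓ CMP  NZCV=0000
4: · MOVMI
5: · MOVLE

EXEC = [1]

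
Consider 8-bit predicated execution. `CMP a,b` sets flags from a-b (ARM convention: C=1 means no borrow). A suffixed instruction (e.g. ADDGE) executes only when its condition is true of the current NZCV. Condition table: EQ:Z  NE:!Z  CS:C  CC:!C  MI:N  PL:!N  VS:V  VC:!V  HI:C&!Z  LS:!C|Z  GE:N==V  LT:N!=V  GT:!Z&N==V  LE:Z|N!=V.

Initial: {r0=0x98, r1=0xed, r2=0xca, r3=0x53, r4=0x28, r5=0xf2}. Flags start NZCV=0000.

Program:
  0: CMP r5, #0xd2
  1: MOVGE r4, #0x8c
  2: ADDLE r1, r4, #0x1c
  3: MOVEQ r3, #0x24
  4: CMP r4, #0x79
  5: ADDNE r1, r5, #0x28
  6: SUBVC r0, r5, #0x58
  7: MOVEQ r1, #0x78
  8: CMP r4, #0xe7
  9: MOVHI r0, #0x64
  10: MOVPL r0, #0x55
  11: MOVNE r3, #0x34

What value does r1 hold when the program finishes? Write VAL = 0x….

VAL = 0x1a

[0] flags=0010 → (cmp)
[1] flags=0010 GE?T → r4=0x8c
[2] flags=0010 LE?F → skip
[3] flags=0010 EQ?F → skip
[4] flags=0011 → (cmp)
[5] flags=0011 NE?T → r1=0x1a
[6] flags=0011 VC?F → skip
[7] flags=0011 EQ?F → skip
[8] flags=1000 → (cmp)
[9] flags=1000 HI?F → skip
[10] flags=1000 PL?F → skip
[11] flags=1000 NE?T → r3=0x34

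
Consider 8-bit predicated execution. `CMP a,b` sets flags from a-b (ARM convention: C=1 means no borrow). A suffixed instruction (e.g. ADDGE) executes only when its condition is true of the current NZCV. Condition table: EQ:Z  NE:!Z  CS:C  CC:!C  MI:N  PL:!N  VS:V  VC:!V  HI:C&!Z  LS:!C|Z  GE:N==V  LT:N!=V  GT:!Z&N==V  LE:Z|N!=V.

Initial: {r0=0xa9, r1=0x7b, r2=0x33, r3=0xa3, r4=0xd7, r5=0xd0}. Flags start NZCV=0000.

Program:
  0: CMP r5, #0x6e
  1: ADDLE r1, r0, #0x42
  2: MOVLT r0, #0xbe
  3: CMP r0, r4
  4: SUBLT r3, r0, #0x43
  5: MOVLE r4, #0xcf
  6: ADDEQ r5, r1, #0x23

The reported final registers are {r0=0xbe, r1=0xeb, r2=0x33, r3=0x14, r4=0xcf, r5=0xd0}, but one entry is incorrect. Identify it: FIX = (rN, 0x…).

FIX = (r3, 0x7b)

0: ✓ CMP  NZCV=0011
1: ✓ ADDLE  r1←0xeb
2: ✓ MOVLT  r0←0xbe
3: ✓ CMP  NZCV=1000
4: ✓ SUBLT  r3←0x7b
5: ✓ MOVLE  r4←0xcf
6: · ADDEQ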